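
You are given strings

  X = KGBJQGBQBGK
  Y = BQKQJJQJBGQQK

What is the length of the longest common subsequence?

One common subsequence of length 6: K at X[1]=Y[3]; then J at X[4]=Y[6]; then Q at X[5]=Y[7]; then G at X[6]=Y[10]; then Q at X[8]=Y[12]; then K at X[11]=Y[13]. The LCS DP gives dp[11][13] = 6, so this is optimal.

6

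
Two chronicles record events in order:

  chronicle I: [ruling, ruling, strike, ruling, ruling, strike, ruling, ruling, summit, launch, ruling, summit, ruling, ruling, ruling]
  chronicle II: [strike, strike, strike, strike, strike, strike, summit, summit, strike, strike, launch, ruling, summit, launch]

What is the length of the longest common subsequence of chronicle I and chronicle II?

Match strike [3,5], strike [6,6], summit [9,8], launch [10,11], ruling [11,12], summit [12,13] — 6 events in the same relative order in both. dp[15][14] = 6 confirms this is the maximum.

6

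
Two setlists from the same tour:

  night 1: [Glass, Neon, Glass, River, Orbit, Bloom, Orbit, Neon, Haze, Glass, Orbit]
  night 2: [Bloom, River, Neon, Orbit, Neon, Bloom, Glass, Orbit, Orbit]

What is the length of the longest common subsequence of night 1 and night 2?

Pick Neon [2,3] → Orbit [5,4] → Bloom [6,6] → Orbit [7,8] → Orbit [11,9]; all 5 songs appear in both, in order. dp[11][9] = 5 confirms this is the maximum.

5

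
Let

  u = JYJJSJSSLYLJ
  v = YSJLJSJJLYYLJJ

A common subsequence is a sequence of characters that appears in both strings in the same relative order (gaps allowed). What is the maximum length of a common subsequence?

Pick Y at u[2]=v[1]; then J at u[3]=v[3]; then J at u[4]=v[5]; then S at u[5]=v[6]; then J at u[6]=v[8]; then L at u[9]=v[9]; then Y at u[10]=v[11]; then L at u[11]=v[12]; then J at u[12]=v[14]; all 9 characters appear in both, in order. Since dp[12][14] = 9, nothing longer is possible.

9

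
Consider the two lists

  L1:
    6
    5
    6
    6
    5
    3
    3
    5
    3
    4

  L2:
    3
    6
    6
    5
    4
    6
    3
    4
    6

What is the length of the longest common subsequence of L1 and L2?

Let dp[i][j] be the LCS length of the first i values of L1 and the first j values of L2. dp[i][j] = dp[i-1][j-1]+1 when the i-th and j-th values match, else max(dp[i-1][j], dp[i][j-1]).
    ·  3  6  6  5  4  6  3  4  6
 ·  0  0  0  0  0  0  0  0  0  0
 6  0  0  1  1  1  1  1  1  1  1
 5  0  0  1  1  2  2  2  2  2  2
 6  0  0  1  2  2  2  3  3  3  3
 6  0  0  1  2  2  2  3  3  3  4
 5  0  0  1  2  3  3  3  3  3  4
 3  0  1  1  2  3  3  3  4  4  4
 3  0  1  1  2  3  3  3  4  4  4
 5  0  1  1  2  3  3  3  4  4  4
 3  0  1  1  2  3  3  3  4  4  4
 4  0  1  1  2  3  4  4  4  5  5
dp[10][9] = 5. One LCS (by backtracking along matches): 6, 5, 6, 3, 4.

5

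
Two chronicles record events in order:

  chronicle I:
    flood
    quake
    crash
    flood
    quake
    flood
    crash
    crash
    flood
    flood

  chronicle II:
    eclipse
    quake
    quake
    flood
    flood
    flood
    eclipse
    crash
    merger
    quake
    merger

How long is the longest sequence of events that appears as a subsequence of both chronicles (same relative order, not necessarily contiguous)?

Match quake [2,2], quake [5,3], flood [6,4], flood [9,5], flood [10,6] — 5 events in the same relative order in both. The LCS DP gives dp[10][11] = 5, so this is optimal.

5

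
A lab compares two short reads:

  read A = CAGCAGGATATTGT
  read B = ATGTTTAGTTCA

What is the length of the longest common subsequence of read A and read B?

7

One common subsequence of length 7: A [2,1]; then G [7,3]; then T [9,4]; then T [11,5]; then T [12,6]; then G [13,8]; then T [14,10], and the DP table's final entry dp[14][12] is also 7, so no common subsequence is longer.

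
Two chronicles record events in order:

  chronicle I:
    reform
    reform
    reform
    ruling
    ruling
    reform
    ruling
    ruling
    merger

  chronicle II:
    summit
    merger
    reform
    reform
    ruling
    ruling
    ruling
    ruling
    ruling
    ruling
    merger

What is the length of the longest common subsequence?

Pick reform (chronicle I #1, chronicle II #3), reform (chronicle I #2, chronicle II #4), ruling (chronicle I #4, chronicle II #7), ruling (chronicle I #5, chronicle II #8), ruling (chronicle I #7, chronicle II #9), ruling (chronicle I #8, chronicle II #10), merger (chronicle I #9, chronicle II #11); all 7 events appear in both, in order. Since dp[9][11] = 7, nothing longer is possible.

7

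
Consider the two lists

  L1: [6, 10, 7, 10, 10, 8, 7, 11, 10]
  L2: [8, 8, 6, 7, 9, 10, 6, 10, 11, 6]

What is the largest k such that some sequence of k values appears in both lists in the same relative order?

5

Taking 6 (L1 #1, L2 #3) → 7 (L1 #3, L2 #4) → 10 (L1 #4, L2 #6) → 10 (L1 #5, L2 #8) → 11 (L1 #8, L2 #9) gives a common subsequence of length 5. The LCS DP gives dp[9][10] = 5, so this is optimal.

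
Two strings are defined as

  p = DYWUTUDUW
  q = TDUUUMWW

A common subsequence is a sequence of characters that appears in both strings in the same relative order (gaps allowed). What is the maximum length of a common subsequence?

Pick D at p[1]=q[2] → U at p[4]=q[3] → U at p[6]=q[4] → U at p[8]=q[5] → W at p[9]=q[8]; all 5 characters appear in both, in order. Since dp[9][8] = 5, nothing longer is possible.

5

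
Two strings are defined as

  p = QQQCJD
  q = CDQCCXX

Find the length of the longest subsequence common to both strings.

Let dp[i][j] be the LCS length of the first i characters of p and the first j characters of q. dp[i][j] = dp[i-1][j-1]+1 when the i-th and j-th characters match, else max(dp[i-1][j], dp[i][j-1]).
    ·  C  D  Q  C  C  X  X
 ·  0  0  0  0  0  0  0  0
 Q  0  0  0  1  1  1  1  1
 Q  0  0  0  1  1  1  1  1
 Q  0  0  0  1  1  1  1  1
 C  0  1  1  1  2  2  2  2
 J  0  1  1  1  2  2  2  2
 D  0  1  2  2  2  2  2  2
dp[6][7] = 2. One LCS (by backtracking along matches): QC.

2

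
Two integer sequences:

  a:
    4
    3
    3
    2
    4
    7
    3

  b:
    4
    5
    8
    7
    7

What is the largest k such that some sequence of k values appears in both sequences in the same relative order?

Taking 4 [1,1], then 7 [6,5] gives a common subsequence of length 2. The LCS DP gives dp[7][5] = 2, so this is optimal.

2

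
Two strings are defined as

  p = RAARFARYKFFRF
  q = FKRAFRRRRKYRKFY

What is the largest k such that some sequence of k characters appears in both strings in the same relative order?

Taking R (p #1, q #3), then A (p #2, q #4), then R (p #4, q #8), then R (p #7, q #9), then Y (p #8, q #11), then K (p #9, q #13), then F (p #10, q #14) gives a common subsequence of length 7. Since dp[13][15] = 7, nothing longer is possible.

7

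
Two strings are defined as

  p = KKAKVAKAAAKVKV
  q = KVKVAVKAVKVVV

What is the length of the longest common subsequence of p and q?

Pick K (p #1, q #1), then K (p #2, q #3), then A (p #3, q #5), then V (p #5, q #6), then K (p #7, q #7), then A (p #8, q #8), then K (p #11, q #10), then V (p #12, q #12), then V (p #14, q #13); all 9 characters appear in both, in order, and the DP table's final entry dp[14][13] is also 9, so no common subsequence is longer.

9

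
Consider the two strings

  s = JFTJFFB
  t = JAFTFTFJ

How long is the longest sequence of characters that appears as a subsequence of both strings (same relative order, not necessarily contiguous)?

5

One common subsequence of length 5: J [1,1], F [2,3], T [3,4], F [5,5], F [6,7]. Since dp[7][8] = 5, nothing longer is possible.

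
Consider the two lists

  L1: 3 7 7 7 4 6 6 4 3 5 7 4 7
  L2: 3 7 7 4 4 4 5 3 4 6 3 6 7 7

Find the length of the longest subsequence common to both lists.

Taking 3 at L1[1]=L2[1], 7 at L1[2]=L2[2], 7 at L1[3]=L2[3], 4 at L1[5]=L2[9], 6 at L1[6]=L2[10], 6 at L1[7]=L2[12], 7 at L1[11]=L2[13], 7 at L1[13]=L2[14] gives a common subsequence of length 8. Since dp[13][14] = 8, nothing longer is possible.

8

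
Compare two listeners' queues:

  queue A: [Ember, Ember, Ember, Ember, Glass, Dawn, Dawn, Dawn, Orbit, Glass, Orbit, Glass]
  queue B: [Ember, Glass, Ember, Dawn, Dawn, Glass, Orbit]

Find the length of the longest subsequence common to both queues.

6

One common subsequence of length 6: Ember at queue A[1]=queue B[1], Ember at queue A[4]=queue B[3], Dawn at queue A[7]=queue B[4], Dawn at queue A[8]=queue B[5], Glass at queue A[10]=queue B[6], Orbit at queue A[11]=queue B[7]. dp[12][7] = 6 confirms this is the maximum.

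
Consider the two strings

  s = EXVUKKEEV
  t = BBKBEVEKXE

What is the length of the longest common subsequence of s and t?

4

Taking E (s #1, t #5), V (s #3, t #6), K (s #5, t #8), E (s #8, t #10) gives a common subsequence of length 4. dp[9][10] = 4 confirms this is the maximum.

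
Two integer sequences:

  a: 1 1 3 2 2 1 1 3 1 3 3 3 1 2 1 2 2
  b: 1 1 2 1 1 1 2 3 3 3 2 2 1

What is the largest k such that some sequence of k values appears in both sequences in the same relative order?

11

Pick 1 [1,1], then 1 [2,2], then 2 [5,3], then 1 [6,4], then 1 [7,5], then 1 [9,6], then 3 [10,8], then 3 [11,9], then 3 [12,10], then 2 [14,12], then 1 [15,13]; all 11 values appear in both, in order. dp[17][13] = 11 confirms this is the maximum.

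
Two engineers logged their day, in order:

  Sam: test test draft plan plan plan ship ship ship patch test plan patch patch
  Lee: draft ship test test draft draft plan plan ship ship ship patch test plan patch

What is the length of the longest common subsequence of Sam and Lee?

Taking test at Sam[1]=Lee[3] → test at Sam[2]=Lee[4] → draft at Sam[3]=Lee[6] → plan at Sam[5]=Lee[7] → plan at Sam[6]=Lee[8] → ship at Sam[7]=Lee[9] → ship at Sam[8]=Lee[10] → ship at Sam[9]=Lee[11] → patch at Sam[10]=Lee[12] → test at Sam[11]=Lee[13] → plan at Sam[12]=Lee[14] → patch at Sam[14]=Lee[15] gives a common subsequence of length 12. The LCS DP gives dp[14][15] = 12, so this is optimal.

12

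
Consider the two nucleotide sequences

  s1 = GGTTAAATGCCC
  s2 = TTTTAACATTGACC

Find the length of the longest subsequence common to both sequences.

One common subsequence of length 9: T [3,3], then T [4,4], then A [5,5], then A [6,6], then A [7,8], then T [8,10], then G [9,11], then C [11,13], then C [12,14], and the DP table's final entry dp[12][14] is also 9, so no common subsequence is longer.

9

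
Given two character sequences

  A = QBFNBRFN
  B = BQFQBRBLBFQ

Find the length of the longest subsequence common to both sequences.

5

One common subsequence of length 5: Q (A #1, B #2), then F (A #3, B #3), then B (A #5, B #5), then R (A #6, B #6), then F (A #7, B #10), and the DP table's final entry dp[8][11] is also 5, so no common subsequence is longer.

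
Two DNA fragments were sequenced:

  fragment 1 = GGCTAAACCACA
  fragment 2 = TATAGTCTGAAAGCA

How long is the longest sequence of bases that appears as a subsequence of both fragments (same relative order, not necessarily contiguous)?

Pick G (fragment 1 #1, fragment 2 #5), then C (fragment 1 #3, fragment 2 #7), then T (fragment 1 #4, fragment 2 #8), then A (fragment 1 #5, fragment 2 #10), then A (fragment 1 #6, fragment 2 #11), then A (fragment 1 #7, fragment 2 #12), then C (fragment 1 #11, fragment 2 #14), then A (fragment 1 #12, fragment 2 #15); all 8 bases appear in both, in order, and the DP table's final entry dp[12][15] is also 8, so no common subsequence is longer.

8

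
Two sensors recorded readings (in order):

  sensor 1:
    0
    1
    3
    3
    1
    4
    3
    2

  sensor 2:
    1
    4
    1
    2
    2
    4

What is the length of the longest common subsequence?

Let dp[i][j] be the LCS length of the first i values of sensor 1 and the first j values of sensor 2. dp[i][j] = dp[i-1][j-1]+1 when the i-th and j-th values match, else max(dp[i-1][j], dp[i][j-1]).
    ·  1  4  1  2  2  4
 ·  0  0  0  0  0  0  0
 0  0  0  0  0  0  0  0
 1  0  1  1  1  1  1  1
 3  0  1  1  1  1  1  1
 3  0  1  1  1  1  1  1
 1  0  1  1  2  2  2  2
 4  0  1  2  2  2  2  3
 3  0  1  2  2  2  2  3
 2  0  1  2  2  3  3  3
dp[8][6] = 3. One LCS (by backtracking along matches): 1, 1, 4.

3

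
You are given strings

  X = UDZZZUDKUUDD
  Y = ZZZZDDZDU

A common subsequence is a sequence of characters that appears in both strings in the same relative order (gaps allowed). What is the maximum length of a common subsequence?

Let dp[i][j] be the LCS length of the first i characters of X and the first j characters of Y. dp[i][j] = dp[i-1][j-1]+1 when the i-th and j-th characters match, else max(dp[i-1][j], dp[i][j-1]).
    ·  Z  Z  Z  Z  D  D  Z  D  U
 ·  0  0  0  0  0  0  0  0  0  0
 U  0  0  0  0  0  0  0  0  0  1
 D  0  0  0  0  0  1  1  1  1  1
 Z  0  1  1  1  1  1  1  2  2  2
 Z  0  1  2  2  2  2  2  2  2  2
 Z  0  1  2  3  3  3  3  3  3  3
 U  0  1  2  3  3  3  3  3  3  4
 D  0  1  2  3  3  4  4  4  4  4
 K  0  1  2  3  3  4  4  4  4  4
 U  0  1  2  3  3  4  4  4  4  5
 U  0  1  2  3  3  4  4  4  4  5
 D  0  1  2  3  3  4  5  5  5  5
 D  0  1  2  3  3  4  5  5  6  6
dp[12][9] = 6. One LCS (by backtracking along matches): ZZZDDD.

6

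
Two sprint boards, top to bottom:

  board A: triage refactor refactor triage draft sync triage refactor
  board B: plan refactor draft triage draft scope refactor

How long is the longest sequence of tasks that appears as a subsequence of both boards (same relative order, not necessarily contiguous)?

4

Taking refactor (board A #2, board B #2) → triage (board A #4, board B #4) → draft (board A #5, board B #5) → refactor (board A #8, board B #7) gives a common subsequence of length 4. dp[8][7] = 4 confirms this is the maximum.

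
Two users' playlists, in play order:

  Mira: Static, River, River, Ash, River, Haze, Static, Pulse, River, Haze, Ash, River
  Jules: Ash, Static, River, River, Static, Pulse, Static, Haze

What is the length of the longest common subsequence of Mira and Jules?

6

Match Static at Mira[1]=Jules[2] → River at Mira[3]=Jules[3] → River at Mira[5]=Jules[4] → Static at Mira[7]=Jules[5] → Pulse at Mira[8]=Jules[6] → Haze at Mira[10]=Jules[8] — 6 songs in the same relative order in both. The LCS DP gives dp[12][8] = 6, so this is optimal.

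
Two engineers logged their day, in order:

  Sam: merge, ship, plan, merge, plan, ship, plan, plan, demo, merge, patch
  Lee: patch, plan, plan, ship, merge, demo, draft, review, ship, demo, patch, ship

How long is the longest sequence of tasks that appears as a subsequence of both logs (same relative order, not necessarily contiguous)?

Pick ship at Sam[2]=Lee[4], merge at Sam[4]=Lee[5], ship at Sam[6]=Lee[9], demo at Sam[9]=Lee[10], patch at Sam[11]=Lee[11]; all 5 tasks appear in both, in order. The LCS DP gives dp[11][12] = 5, so this is optimal.

5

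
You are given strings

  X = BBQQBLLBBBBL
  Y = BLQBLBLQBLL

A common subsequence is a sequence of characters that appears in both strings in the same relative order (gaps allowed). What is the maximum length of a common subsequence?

7

Let dp[i][j] be the LCS length of the first i characters of X and the first j characters of Y. dp[i][j] = dp[i-1][j-1]+1 when the i-th and j-th characters match, else max(dp[i-1][j], dp[i][j-1]).
    ·  B  L  Q  B  L  B  L  Q  B  L  L
 ·  0  0  0  0  0  0  0  0  0  0  0  0
 B  0  1  1  1  1  1  1  1  1  1  1  1
 B  0  1  1  1  2  2  2  2  2  2  2  2
 Q  0  1  1  2  2  2  2  2  3  3  3  3
 Q  0  1  1  2  2  2  2  2  3  3  3  3
 B  0  1  1  2  3  3  3  3  3  4  4  4
 L  0  1  2  2  3  4  4  4  4  4  5  5
 L  0  1  2  2  3  4  4  5  5  5  5  6
 B  0  1  2  2  3  4  5  5  5  6  6  6
 B  0  1  2  2  3  4  5  5  5  6  6  6
 B  0  1  2  2  3  4  5  5  5  6  6  6
 B  0  1  2  2  3  4  5  5  5  6  6  6
 L  0  1  2  2  3  4  5  6  6  6  7  7
dp[12][11] = 7. One LCS (by backtracking along matches): BQBLLBL.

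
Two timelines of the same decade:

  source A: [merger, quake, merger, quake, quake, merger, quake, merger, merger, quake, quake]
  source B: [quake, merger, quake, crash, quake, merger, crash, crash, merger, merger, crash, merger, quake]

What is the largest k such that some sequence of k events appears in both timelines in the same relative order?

One common subsequence of length 8: quake at source A[2]=source B[1], then merger at source A[3]=source B[2], then quake at source A[4]=source B[3], then quake at source A[5]=source B[5], then merger at source A[6]=source B[9], then merger at source A[8]=source B[10], then merger at source A[9]=source B[12], then quake at source A[11]=source B[13]. Since dp[11][13] = 8, nothing longer is possible.

8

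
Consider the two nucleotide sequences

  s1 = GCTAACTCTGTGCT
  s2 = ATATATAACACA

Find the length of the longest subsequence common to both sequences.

One common subsequence of length 6: T [3,2] → A [4,3] → A [5,5] → T [7,6] → C [8,9] → C [13,11]. Since dp[14][12] = 6, nothing longer is possible.

6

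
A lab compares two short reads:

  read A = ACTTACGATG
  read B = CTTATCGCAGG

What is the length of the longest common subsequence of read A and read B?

8

Taking C (read A #2, read B #1), T (read A #3, read B #2), T (read A #4, read B #3), A (read A #5, read B #4), C (read A #6, read B #6), G (read A #7, read B #7), A (read A #8, read B #9), G (read A #10, read B #11) gives a common subsequence of length 8, and the DP table's final entry dp[10][11] is also 8, so no common subsequence is longer.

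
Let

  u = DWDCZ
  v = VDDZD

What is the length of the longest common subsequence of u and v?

Taking D (u #1, v #2); then D (u #3, v #3); then Z (u #5, v #4) gives a common subsequence of length 3, and the DP table's final entry dp[5][5] is also 3, so no common subsequence is longer.

3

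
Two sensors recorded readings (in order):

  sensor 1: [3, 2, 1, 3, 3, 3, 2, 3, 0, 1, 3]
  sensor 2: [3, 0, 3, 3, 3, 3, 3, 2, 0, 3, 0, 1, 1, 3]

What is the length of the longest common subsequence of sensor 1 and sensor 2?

Pick 3 at sensor 1[1]=sensor 2[4]; then 3 at sensor 1[4]=sensor 2[5]; then 3 at sensor 1[5]=sensor 2[6]; then 3 at sensor 1[6]=sensor 2[7]; then 2 at sensor 1[7]=sensor 2[8]; then 3 at sensor 1[8]=sensor 2[10]; then 0 at sensor 1[9]=sensor 2[11]; then 1 at sensor 1[10]=sensor 2[13]; then 3 at sensor 1[11]=sensor 2[14]; all 9 values appear in both, in order. The LCS DP gives dp[11][14] = 9, so this is optimal.

9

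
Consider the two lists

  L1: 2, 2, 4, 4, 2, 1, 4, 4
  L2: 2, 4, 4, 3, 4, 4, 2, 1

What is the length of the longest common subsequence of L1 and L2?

One common subsequence of length 5: 2 [1,1], 4 [3,5], 4 [4,6], 2 [5,7], 1 [6,8], and the DP table's final entry dp[8][8] is also 5, so no common subsequence is longer.

5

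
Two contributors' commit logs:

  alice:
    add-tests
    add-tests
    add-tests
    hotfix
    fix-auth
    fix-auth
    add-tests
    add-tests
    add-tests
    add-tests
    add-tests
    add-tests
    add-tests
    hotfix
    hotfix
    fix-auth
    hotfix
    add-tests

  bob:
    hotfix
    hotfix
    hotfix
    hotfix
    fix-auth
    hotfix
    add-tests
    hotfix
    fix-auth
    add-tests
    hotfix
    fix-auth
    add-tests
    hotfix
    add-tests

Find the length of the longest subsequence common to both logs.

8

One common subsequence of length 8: add-tests (alice #3, bob #7) → hotfix (alice #4, bob #8) → fix-auth (alice #6, bob #9) → add-tests (alice #13, bob #10) → hotfix (alice #15, bob #11) → fix-auth (alice #16, bob #12) → hotfix (alice #17, bob #14) → add-tests (alice #18, bob #15). dp[18][15] = 8 confirms this is the maximum.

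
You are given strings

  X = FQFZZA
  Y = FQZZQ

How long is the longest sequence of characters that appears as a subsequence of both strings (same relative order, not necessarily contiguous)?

4

Let dp[i][j] be the LCS length of the first i characters of X and the first j characters of Y. dp[i][j] = dp[i-1][j-1]+1 when the i-th and j-th characters match, else max(dp[i-1][j], dp[i][j-1]).
    ·  F  Q  Z  Z  Q
 ·  0  0  0  0  0  0
 F  0  1  1  1  1  1
 Q  0  1  2  2  2  2
 F  0  1  2  2  2  2
 Z  0  1  2  3  3  3
 Z  0  1  2  3  4  4
 A  0  1  2  3  4  4
dp[6][5] = 4. One LCS (by backtracking along matches): FQZZ.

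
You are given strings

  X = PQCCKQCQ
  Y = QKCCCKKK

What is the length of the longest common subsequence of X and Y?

Let dp[i][j] be the LCS length of the first i characters of X and the first j characters of Y. dp[i][j] = dp[i-1][j-1]+1 when the i-th and j-th characters match, else max(dp[i-1][j], dp[i][j-1]).
    ·  Q  K  C  C  C  K  K  K
 ·  0  0  0  0  0  0  0  0  0
 P  0  0  0  0  0  0  0  0  0
 Q  0  1  1  1  1  1  1  1  1
 C  0  1  1  2  2  2  2  2  2
 C  0  1  1  2  3  3  3  3  3
 K  0  1  2  2  3  3  4  4  4
 Q  0  1  2  2  3  3  4  4  4
 C  0  1  2  3  3  4  4  4  4
 Q  0  1  2  3  3  4  4  4  4
dp[8][8] = 4. One LCS (by backtracking along matches): QCCK.

4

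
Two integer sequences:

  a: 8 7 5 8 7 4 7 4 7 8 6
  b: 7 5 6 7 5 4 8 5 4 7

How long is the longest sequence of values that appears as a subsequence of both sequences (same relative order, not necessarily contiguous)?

One common subsequence of length 6: 7 [2,1], 5 [3,2], 7 [5,4], 4 [6,6], 4 [8,9], 7 [9,10]. Since dp[11][10] = 6, nothing longer is possible.

6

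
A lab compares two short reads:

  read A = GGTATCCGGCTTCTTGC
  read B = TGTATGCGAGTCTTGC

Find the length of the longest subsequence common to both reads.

13

Match G [2,2], T [3,3], A [4,4], T [5,5], C [7,7], G [8,8], G [9,10], T [12,11], C [13,12], T [14,13], T [15,14], G [16,15], C [17,16] — 13 bases in the same relative order in both. Since dp[17][16] = 13, nothing longer is possible.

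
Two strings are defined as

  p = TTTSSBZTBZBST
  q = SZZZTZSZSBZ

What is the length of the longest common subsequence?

5

Taking T at p[1]=q[5]; then S at p[4]=q[7]; then S at p[5]=q[9]; then B at p[9]=q[10]; then Z at p[10]=q[11] gives a common subsequence of length 5. dp[13][11] = 5 confirms this is the maximum.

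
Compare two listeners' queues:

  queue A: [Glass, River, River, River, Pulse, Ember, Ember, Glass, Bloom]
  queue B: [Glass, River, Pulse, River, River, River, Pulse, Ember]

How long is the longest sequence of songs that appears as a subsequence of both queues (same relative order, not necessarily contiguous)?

Pick Glass (queue A #1, queue B #1), River (queue A #2, queue B #4), River (queue A #3, queue B #5), River (queue A #4, queue B #6), Pulse (queue A #5, queue B #7), Ember (queue A #7, queue B #8); all 6 songs appear in both, in order, and the DP table's final entry dp[9][8] is also 6, so no common subsequence is longer.

6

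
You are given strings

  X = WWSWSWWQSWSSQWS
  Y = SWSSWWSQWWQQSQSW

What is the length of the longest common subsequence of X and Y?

Match W (X #1, Y #2), then W (X #2, Y #5), then W (X #4, Y #6), then S (X #5, Y #7), then W (X #6, Y #9), then W (X #7, Y #10), then Q (X #8, Y #12), then S (X #9, Y #13), then S (X #12, Y #15), then W (X #14, Y #16) — 10 characters in the same relative order in both, and the DP table's final entry dp[15][16] is also 10, so no common subsequence is longer.

10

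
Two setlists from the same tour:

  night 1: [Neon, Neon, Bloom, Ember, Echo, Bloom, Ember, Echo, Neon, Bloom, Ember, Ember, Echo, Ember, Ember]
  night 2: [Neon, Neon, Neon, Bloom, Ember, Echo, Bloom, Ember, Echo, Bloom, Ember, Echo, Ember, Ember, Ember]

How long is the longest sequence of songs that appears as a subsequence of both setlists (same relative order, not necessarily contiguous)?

13

Match Neon [1,2], Neon [2,3], Bloom [3,4], Ember [4,5], Echo [5,6], Bloom [6,7], Ember [7,8], Echo [8,9], Bloom [10,10], Ember [11,11], Ember [12,13], Ember [14,14], Ember [15,15] — 13 songs in the same relative order in both. Since dp[15][15] = 13, nothing longer is possible.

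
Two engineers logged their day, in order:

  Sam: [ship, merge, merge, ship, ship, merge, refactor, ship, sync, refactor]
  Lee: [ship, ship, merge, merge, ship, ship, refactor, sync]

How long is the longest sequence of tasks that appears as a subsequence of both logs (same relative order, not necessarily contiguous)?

Match ship (Sam #1, Lee #2), then merge (Sam #2, Lee #3), then merge (Sam #3, Lee #4), then ship (Sam #4, Lee #5), then ship (Sam #5, Lee #6), then refactor (Sam #7, Lee #7), then sync (Sam #9, Lee #8) — 7 tasks in the same relative order in both. dp[10][8] = 7 confirms this is the maximum.

7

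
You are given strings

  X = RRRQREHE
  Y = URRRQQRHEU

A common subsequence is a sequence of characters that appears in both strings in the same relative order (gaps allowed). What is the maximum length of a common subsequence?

Let dp[i][j] be the LCS length of the first i characters of X and the first j characters of Y. dp[i][j] = dp[i-1][j-1]+1 when the i-th and j-th characters match, else max(dp[i-1][j], dp[i][j-1]).
    ·  U  R  R  R  Q  Q  R  H  E  U
 ·  0  0  0  0  0  0  0  0  0  0  0
 R  0  0  1  1  1  1  1  1  1  1  1
 R  0  0  1  2  2  2  2  2  2  2  2
 R  0  0  1  2  3  3  3  3  3  3  3
 Q  0  0  1  2  3  4  4  4  4  4  4
 R  0  0  1  2  3  4  4  5  5  5  5
 E  0  0  1  2  3  4  4  5  5  6  6
 H  0  0  1  2  3  4  4  5  6  6  6
 E  0  0  1  2  3  4  4  5  6  7  7
dp[8][10] = 7. One LCS (by backtracking along matches): RRRQRHE.

7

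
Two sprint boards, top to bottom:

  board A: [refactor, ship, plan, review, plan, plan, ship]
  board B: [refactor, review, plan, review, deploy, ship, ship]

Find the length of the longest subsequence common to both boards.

Pick refactor (board A #1, board B #1), plan (board A #3, board B #3), review (board A #4, board B #4), ship (board A #7, board B #7); all 4 tasks appear in both, in order. dp[7][7] = 4 confirms this is the maximum.

4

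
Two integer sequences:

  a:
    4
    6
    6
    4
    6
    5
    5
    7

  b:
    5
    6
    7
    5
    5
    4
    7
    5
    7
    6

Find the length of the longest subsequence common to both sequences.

4

Let dp[i][j] be the LCS length of the first i values of a and the first j values of b. dp[i][j] = dp[i-1][j-1]+1 when the i-th and j-th values match, else max(dp[i-1][j], dp[i][j-1]).
    ·  5  6  7  5  5  4  7  5  7  6
 ·  0  0  0  0  0  0  0  0  0  0  0
 4  0  0  0  0  0  0  1  1  1  1  1
 6  0  0  1  1  1  1  1  1  1  1  2
 6  0  0  1  1  1  1  1  1  1  1  2
 4  0  0  1  1  1  1  2  2  2  2  2
 6  0  0  1  1  1  1  2  2  2  2  3
 5  0  1  1  1  2  2  2  2  3  3  3
 5  0  1  1  1  2  3  3  3  3  3  3
 7  0  1  1  2  2  3  3  4  4  4  4
dp[8][10] = 4. One LCS (by backtracking along matches): 6, 4, 5, 7.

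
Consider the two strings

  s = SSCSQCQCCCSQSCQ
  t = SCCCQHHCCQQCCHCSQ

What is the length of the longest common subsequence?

One common subsequence of length 10: S (s #1, t #1) → C (s #3, t #4) → Q (s #5, t #5) → C (s #6, t #9) → Q (s #7, t #11) → C (s #8, t #12) → C (s #9, t #13) → C (s #10, t #15) → S (s #13, t #16) → Q (s #15, t #17), and the DP table's final entry dp[15][17] is also 10, so no common subsequence is longer.

10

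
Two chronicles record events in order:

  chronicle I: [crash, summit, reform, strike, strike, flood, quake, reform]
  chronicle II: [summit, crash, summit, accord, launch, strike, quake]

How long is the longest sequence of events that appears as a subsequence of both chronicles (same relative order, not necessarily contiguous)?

One common subsequence of length 4: crash (chronicle I #1, chronicle II #2) → summit (chronicle I #2, chronicle II #3) → strike (chronicle I #5, chronicle II #6) → quake (chronicle I #7, chronicle II #7). dp[8][7] = 4 confirms this is the maximum.

4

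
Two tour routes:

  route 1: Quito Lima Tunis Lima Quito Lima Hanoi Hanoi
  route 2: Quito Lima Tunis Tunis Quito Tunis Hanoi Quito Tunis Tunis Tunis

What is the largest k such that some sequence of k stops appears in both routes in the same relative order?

5

Match Quito (route 1 #1, route 2 #1); then Lima (route 1 #2, route 2 #2); then Tunis (route 1 #3, route 2 #4); then Quito (route 1 #5, route 2 #5); then Hanoi (route 1 #7, route 2 #7) — 5 stops in the same relative order in both. Since dp[8][11] = 5, nothing longer is possible.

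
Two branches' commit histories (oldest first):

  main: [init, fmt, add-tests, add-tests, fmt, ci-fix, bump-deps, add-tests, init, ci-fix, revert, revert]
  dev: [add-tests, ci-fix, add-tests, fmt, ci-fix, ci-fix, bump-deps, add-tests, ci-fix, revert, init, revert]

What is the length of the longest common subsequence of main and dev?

9

Match add-tests at main[3]=dev[1]; then add-tests at main[4]=dev[3]; then fmt at main[5]=dev[4]; then ci-fix at main[6]=dev[6]; then bump-deps at main[7]=dev[7]; then add-tests at main[8]=dev[8]; then ci-fix at main[10]=dev[9]; then revert at main[11]=dev[10]; then revert at main[12]=dev[12] — 9 commits in the same relative order in both. Since dp[12][12] = 9, nothing longer is possible.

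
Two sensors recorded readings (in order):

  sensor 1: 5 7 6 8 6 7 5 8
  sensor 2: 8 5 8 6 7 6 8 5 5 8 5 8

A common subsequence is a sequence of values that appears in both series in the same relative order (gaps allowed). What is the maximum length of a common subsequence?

6

Match 5 [1,2] → 7 [2,5] → 6 [3,6] → 8 [4,10] → 5 [7,11] → 8 [8,12] — 6 values in the same relative order in both. The LCS DP gives dp[8][12] = 6, so this is optimal.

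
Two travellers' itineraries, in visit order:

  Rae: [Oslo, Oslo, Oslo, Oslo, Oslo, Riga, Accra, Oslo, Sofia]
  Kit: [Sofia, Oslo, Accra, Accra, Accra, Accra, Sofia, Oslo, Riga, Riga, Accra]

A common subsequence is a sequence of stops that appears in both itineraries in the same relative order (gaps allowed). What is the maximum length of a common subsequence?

4

Pick Oslo at Rae[1]=Kit[2]; then Oslo at Rae[2]=Kit[8]; then Riga at Rae[6]=Kit[10]; then Accra at Rae[7]=Kit[11]; all 4 stops appear in both, in order, and the DP table's final entry dp[9][11] is also 4, so no common subsequence is longer.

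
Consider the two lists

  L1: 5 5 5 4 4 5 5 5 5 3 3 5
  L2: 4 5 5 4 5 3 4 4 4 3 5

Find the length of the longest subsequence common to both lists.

Match 5 at L1[1]=L2[2] → 5 at L1[2]=L2[3] → 5 at L1[3]=L2[5] → 4 at L1[4]=L2[8] → 4 at L1[5]=L2[9] → 3 at L1[11]=L2[10] → 5 at L1[12]=L2[11] — 7 values in the same relative order in both, and the DP table's final entry dp[12][11] is also 7, so no common subsequence is longer.

7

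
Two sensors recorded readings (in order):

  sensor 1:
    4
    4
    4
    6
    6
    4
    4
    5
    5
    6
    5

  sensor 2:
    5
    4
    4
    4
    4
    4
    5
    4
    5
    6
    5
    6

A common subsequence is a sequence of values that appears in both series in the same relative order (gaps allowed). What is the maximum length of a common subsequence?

9

Let dp[i][j] be the LCS length of the first i values of sensor 1 and the first j values of sensor 2. dp[i][j] = dp[i-1][j-1]+1 when the i-th and j-th values match, else max(dp[i-1][j], dp[i][j-1]).
    ·  5  4  4  4  4  4  5  4  5  6  5  6
 ·  0  0  0  0  0  0  0  0  0  0  0  0  0
 4  0  0  1  1  1  1  1  1  1  1  1  1  1
 4  0  0  1  2  2  2  2  2  2  2  2  2  2
 4  0  0  1  2  3  3  3  3  3  3  3  3  3
 6  0  0  1  2  3  3  3  3  3  3  4  4  4
 6  0  0  1  2  3  3  3  3  3  3  4  4  5
 4  0  0  1  2  3  4  4  4  4  4  4  4  5
 4  0  0  1  2  3  4  5  5  5  5  5  5  5
 5  0  1  1  2  3  4  5  6  6  6  6  6  6
 5  0  1  1  2  3  4  5  6  6  7  7  7  7
 6  0  1  1  2  3  4  5  6  6  7  8  8  8
 5  0  1  1  2  3  4  5  6  6  7  8  9  9
dp[11][12] = 9. One LCS (by backtracking along matches): 4, 4, 4, 4, 4, 5, 5, 6, 5.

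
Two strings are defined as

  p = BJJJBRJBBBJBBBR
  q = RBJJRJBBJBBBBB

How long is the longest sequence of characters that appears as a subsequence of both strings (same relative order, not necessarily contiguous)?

Pick B (p #1, q #2), then J (p #2, q #3), then J (p #3, q #4), then J (p #4, q #6), then B (p #5, q #8), then J (p #7, q #9), then B (p #9, q #10), then B (p #10, q #11), then B (p #12, q #12), then B (p #13, q #13), then B (p #14, q #14); all 11 characters appear in both, in order. dp[15][14] = 11 confirms this is the maximum.

11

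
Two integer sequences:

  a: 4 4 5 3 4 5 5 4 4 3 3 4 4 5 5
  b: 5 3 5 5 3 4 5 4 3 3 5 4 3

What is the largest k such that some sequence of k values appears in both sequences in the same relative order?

Pick 5 [3,1]; then 3 [4,2]; then 5 [6,3]; then 5 [7,4]; then 4 [8,6]; then 4 [9,8]; then 3 [10,9]; then 3 [11,10]; then 4 [12,12]; all 9 values appear in both, in order. The LCS DP gives dp[15][13] = 9, so this is optimal.

9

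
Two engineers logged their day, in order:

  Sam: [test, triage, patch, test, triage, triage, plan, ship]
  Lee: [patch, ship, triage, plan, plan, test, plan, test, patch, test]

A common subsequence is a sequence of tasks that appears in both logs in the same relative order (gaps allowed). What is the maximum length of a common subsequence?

Match test at Sam[1]=Lee[8]; then patch at Sam[3]=Lee[9]; then test at Sam[4]=Lee[10] — 3 tasks in the same relative order in both. dp[8][10] = 3 confirms this is the maximum.

3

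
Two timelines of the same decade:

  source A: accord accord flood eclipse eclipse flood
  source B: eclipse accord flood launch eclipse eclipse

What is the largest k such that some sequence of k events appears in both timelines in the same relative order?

Pick accord at source A[2]=source B[2], flood at source A[3]=source B[3], eclipse at source A[4]=source B[5], eclipse at source A[5]=source B[6]; all 4 events appear in both, in order. The LCS DP gives dp[6][6] = 4, so this is optimal.

4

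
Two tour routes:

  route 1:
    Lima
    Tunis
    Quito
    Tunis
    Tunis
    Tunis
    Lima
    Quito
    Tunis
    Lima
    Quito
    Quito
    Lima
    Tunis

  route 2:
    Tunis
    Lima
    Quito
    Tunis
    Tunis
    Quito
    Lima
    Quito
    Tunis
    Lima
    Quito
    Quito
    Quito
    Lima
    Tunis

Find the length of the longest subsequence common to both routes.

Match Lima (route 1 #1, route 2 #2); then Quito (route 1 #3, route 2 #3); then Tunis (route 1 #4, route 2 #4); then Tunis (route 1 #5, route 2 #5); then Lima (route 1 #7, route 2 #7); then Quito (route 1 #8, route 2 #8); then Tunis (route 1 #9, route 2 #9); then Lima (route 1 #10, route 2 #10); then Quito (route 1 #11, route 2 #12); then Quito (route 1 #12, route 2 #13); then Lima (route 1 #13, route 2 #14); then Tunis (route 1 #14, route 2 #15) — 12 stops in the same relative order in both, and the DP table's final entry dp[14][15] is also 12, so no common subsequence is longer.

12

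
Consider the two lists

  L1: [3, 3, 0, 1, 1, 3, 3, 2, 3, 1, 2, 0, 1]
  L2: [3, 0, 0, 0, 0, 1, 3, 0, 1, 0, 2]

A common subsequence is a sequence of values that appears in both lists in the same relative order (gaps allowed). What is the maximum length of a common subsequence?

6

Taking 3 [1,1] → 0 [3,5] → 1 [5,6] → 3 [6,7] → 1 [10,9] → 2 [11,11] gives a common subsequence of length 6. dp[13][11] = 6 confirms this is the maximum.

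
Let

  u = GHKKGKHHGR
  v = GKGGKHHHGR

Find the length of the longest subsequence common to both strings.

8

Pick G at u[1]=v[1] → K at u[3]=v[2] → G at u[5]=v[4] → K at u[6]=v[5] → H at u[7]=v[7] → H at u[8]=v[8] → G at u[9]=v[9] → R at u[10]=v[10]; all 8 characters appear in both, in order, and the DP table's final entry dp[10][10] is also 8, so no common subsequence is longer.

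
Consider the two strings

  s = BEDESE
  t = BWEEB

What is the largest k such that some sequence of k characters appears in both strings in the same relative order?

3

Taking B at s[1]=t[1]; then E at s[2]=t[3]; then E at s[4]=t[4] gives a common subsequence of length 3. dp[6][5] = 3 confirms this is the maximum.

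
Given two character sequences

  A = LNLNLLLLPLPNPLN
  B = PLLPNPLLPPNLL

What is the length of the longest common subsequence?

Pick L (A #1, B #2) → L (A #3, B #3) → N (A #4, B #5) → L (A #7, B #7) → L (A #8, B #8) → P (A #9, B #9) → P (A #11, B #10) → N (A #12, B #11) → L (A #14, B #13); all 9 characters appear in both, in order. dp[15][13] = 9 confirms this is the maximum.

9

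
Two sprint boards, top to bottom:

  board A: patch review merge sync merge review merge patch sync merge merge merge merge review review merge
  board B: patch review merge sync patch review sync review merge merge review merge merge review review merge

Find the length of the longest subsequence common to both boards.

13

Pick patch [1,1]; then review [2,2]; then merge [3,3]; then sync [4,4]; then review [6,6]; then sync [9,7]; then merge [10,9]; then merge [11,10]; then merge [12,12]; then merge [13,13]; then review [14,14]; then review [15,15]; then merge [16,16]; all 13 tasks appear in both, in order, and the DP table's final entry dp[16][16] is also 13, so no common subsequence is longer.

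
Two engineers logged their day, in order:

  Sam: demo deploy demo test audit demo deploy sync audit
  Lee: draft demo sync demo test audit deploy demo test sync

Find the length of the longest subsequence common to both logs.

Taking demo (Sam #1, Lee #2), then demo (Sam #3, Lee #4), then test (Sam #4, Lee #5), then audit (Sam #5, Lee #6), then demo (Sam #6, Lee #8), then sync (Sam #8, Lee #10) gives a common subsequence of length 6. The LCS DP gives dp[9][10] = 6, so this is optimal.

6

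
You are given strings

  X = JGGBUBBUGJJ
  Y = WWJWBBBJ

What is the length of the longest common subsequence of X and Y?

Match J [1,3], B [4,5], B [6,6], B [7,7], J [11,8] — 5 characters in the same relative order in both. The LCS DP gives dp[11][8] = 5, so this is optimal.

5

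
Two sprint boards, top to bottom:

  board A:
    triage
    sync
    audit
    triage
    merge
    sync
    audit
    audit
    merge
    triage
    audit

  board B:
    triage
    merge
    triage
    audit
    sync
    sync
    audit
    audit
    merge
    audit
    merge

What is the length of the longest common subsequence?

Match triage [1,3]; then sync [2,5]; then sync [6,6]; then audit [7,7]; then audit [8,8]; then merge [9,9]; then audit [11,10] — 7 tasks in the same relative order in both. The LCS DP gives dp[11][11] = 7, so this is optimal.

7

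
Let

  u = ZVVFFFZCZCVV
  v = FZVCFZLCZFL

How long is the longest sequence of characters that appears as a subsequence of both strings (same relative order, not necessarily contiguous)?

6

Match Z at u[1]=v[2] → V at u[2]=v[3] → F at u[6]=v[5] → Z at u[7]=v[6] → C at u[8]=v[8] → Z at u[9]=v[9] — 6 characters in the same relative order in both. Since dp[12][11] = 6, nothing longer is possible.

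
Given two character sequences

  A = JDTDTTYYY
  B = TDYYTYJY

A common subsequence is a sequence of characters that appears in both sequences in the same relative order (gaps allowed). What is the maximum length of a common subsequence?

One common subsequence of length 5: T at A[3]=B[1]; then D at A[4]=B[2]; then T at A[6]=B[5]; then Y at A[7]=B[6]; then Y at A[9]=B[8]. Since dp[9][8] = 5, nothing longer is possible.

5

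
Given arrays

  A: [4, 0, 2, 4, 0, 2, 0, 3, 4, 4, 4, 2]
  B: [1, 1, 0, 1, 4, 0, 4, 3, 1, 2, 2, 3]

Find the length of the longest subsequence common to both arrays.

5

Taking 4 (A #1, B #5); then 0 (A #2, B #6); then 2 (A #3, B #10); then 2 (A #6, B #11); then 3 (A #8, B #12) gives a common subsequence of length 5. dp[12][12] = 5 confirms this is the maximum.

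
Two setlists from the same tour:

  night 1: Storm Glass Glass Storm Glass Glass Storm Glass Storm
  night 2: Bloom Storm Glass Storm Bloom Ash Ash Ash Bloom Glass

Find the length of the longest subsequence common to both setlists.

Pick Storm (night 1 #1, night 2 #2), Glass (night 1 #3, night 2 #3), Storm (night 1 #4, night 2 #4), Glass (night 1 #8, night 2 #10); all 4 songs appear in both, in order. The LCS DP gives dp[9][10] = 4, so this is optimal.

4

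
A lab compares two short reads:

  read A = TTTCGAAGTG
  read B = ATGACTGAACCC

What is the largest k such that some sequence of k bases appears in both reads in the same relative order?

Let dp[i][j] be the LCS length of the first i bases of read A and the first j bases of read B. dp[i][j] = dp[i-1][j-1]+1 when the i-th and j-th bases match, else max(dp[i-1][j], dp[i][j-1]).
    ·  A  T  G  A  C  T  G  A  A  C  C  C
 ·  0  0  0  0  0  0  0  0  0  0  0  0  0
 T  0  0  1  1  1  1  1  1  1  1  1  1  1
 T  0  0  1  1  1  1  2  2  2  2  2  2  2
 T  0  0  1  1  1  1  2  2  2  2  2  2  2
 C  0  0  1  1  1  2  2  2  2  2  3  3  3
 G  0  0  1  2  2  2  2  3  3  3  3  3  3
 A  0  1  1  2  3  3  3  3  4  4  4  4  4
 A  0  1  1  2  3  3  3  3  4  5  5  5  5
 G  0  1  1  2  3  3  3  4  4  5  5  5  5
 T  0  1  2  2  3  3  4  4  4  5  5  5  5
 G  0  1  2  3  3  3  4  5  5  5  5  5  5
dp[10][12] = 5. One LCS (by backtracking along matches): TTGAA.

5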